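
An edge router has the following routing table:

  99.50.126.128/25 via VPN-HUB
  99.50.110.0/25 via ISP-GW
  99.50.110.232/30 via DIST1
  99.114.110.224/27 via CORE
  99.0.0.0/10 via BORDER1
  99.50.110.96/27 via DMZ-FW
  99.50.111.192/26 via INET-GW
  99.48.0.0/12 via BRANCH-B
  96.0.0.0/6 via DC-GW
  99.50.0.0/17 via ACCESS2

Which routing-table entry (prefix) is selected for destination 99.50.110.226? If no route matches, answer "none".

99.50.0.0/17

Entries matching 99.50.110.226:
  96.0.0.0/6 (96.0.0.0 - 99.255.255.255)
  99.0.0.0/10 (99.0.0.0 - 99.63.255.255)
  99.48.0.0/12 (99.48.0.0 - 99.63.255.255)
  99.50.0.0/17 (99.50.0.0 - 99.50.127.255)
Most specific is 99.50.0.0/17.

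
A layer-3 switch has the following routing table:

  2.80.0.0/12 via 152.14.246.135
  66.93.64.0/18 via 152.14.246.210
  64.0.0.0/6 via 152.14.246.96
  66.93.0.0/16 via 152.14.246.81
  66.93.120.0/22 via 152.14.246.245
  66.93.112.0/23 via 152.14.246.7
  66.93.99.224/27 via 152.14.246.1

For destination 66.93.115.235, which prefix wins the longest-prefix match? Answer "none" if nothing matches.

66.93.64.0/18

Entries matching 66.93.115.235:
  64.0.0.0/6 (64.0.0.0 - 67.255.255.255)
  66.93.0.0/16 (66.93.0.0 - 66.93.255.255)
  66.93.64.0/18 (66.93.64.0 - 66.93.127.255)
Most specific is 66.93.64.0/18.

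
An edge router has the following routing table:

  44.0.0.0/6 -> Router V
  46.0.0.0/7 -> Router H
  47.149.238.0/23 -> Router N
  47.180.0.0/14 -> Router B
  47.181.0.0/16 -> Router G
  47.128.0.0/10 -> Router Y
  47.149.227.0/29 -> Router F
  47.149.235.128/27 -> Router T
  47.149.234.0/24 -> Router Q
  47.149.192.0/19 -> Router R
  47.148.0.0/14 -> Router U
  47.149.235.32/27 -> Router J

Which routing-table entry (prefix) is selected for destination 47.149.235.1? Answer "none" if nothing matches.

Entries matching 47.149.235.1:
  44.0.0.0/6 (44.0.0.0 - 47.255.255.255)
  46.0.0.0/7 (46.0.0.0 - 47.255.255.255)
  47.128.0.0/10 (47.128.0.0 - 47.191.255.255)
  47.148.0.0/14 (47.148.0.0 - 47.151.255.255)
Most specific is 47.148.0.0/14.

47.148.0.0/14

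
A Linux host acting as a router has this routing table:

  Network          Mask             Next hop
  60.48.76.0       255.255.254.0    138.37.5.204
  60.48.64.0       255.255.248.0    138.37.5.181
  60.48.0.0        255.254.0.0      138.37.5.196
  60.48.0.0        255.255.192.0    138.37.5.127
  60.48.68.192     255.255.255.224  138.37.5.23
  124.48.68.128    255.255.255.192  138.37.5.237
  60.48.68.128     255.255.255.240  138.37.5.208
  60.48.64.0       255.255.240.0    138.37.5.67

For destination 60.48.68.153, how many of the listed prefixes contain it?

Prefixes containing 60.48.68.153:
  60.48.0.0/15 (60.48.0.0 - 60.49.255.255)
  60.48.64.0/20 (60.48.64.0 - 60.48.79.255)
  60.48.64.0/21 (60.48.64.0 - 60.48.71.255)
Total matching entries: 3.

3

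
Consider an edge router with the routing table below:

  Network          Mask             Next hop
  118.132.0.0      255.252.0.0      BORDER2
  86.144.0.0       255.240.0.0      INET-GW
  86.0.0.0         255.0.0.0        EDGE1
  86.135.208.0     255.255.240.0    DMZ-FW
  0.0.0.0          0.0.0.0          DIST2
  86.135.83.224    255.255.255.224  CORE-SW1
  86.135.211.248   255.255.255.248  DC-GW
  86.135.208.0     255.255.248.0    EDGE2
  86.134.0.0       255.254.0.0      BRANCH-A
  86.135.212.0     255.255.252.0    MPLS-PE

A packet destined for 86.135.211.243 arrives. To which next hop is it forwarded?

Routes whose prefix contains 86.135.211.243:
  0.0.0.0/0 (default, matches everything) -> DIST2
  86.0.0.0/8 (86.0.0.0 - 86.255.255.255) -> EDGE1
  86.134.0.0/15 (86.134.0.0 - 86.135.255.255) -> BRANCH-A
  86.135.208.0/20 (86.135.208.0 - 86.135.223.255) -> DMZ-FW
  86.135.208.0/21 (86.135.208.0 - 86.135.215.255) -> EDGE2
More-specific entries that do NOT match:
  86.135.211.248/29 (86.135.211.248 - 86.135.211.255) does not contain 86.135.211.243
  86.135.83.224/27 (86.135.83.224 - 86.135.83.255) does not contain 86.135.211.243
  86.135.212.0/22 (86.135.212.0 - 86.135.215.255) does not contain 86.135.211.243
Longest matching prefix is /21 -> next hop EDGE2.

EDGE2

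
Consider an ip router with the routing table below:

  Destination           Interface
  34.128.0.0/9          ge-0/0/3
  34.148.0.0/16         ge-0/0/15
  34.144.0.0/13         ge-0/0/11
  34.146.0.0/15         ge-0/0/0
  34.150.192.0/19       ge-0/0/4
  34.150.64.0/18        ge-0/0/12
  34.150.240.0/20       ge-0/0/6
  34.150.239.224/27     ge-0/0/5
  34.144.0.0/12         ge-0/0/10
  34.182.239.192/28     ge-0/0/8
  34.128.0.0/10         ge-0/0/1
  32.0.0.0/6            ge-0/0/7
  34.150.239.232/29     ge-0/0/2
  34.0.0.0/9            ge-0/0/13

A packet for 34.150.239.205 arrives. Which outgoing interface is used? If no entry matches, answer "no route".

Routes whose prefix contains 34.150.239.205:
  32.0.0.0/6 (32.0.0.0 - 35.255.255.255) -> ge-0/0/7
  34.128.0.0/9 (34.128.0.0 - 34.255.255.255) -> ge-0/0/3
  34.128.0.0/10 (34.128.0.0 - 34.191.255.255) -> ge-0/0/1
  34.144.0.0/12 (34.144.0.0 - 34.159.255.255) -> ge-0/0/10
  34.144.0.0/13 (34.144.0.0 - 34.151.255.255) -> ge-0/0/11
More-specific entries that do NOT match:
  34.150.239.232/29 (34.150.239.232 - 34.150.239.239) does not contain 34.150.239.205
  34.182.239.192/28 (34.182.239.192 - 34.182.239.207) does not contain 34.150.239.205
  34.150.239.224/27 (34.150.239.224 - 34.150.239.255) does not contain 34.150.239.205
  34.150.240.0/20 (34.150.240.0 - 34.150.255.255) does not contain 34.150.239.205
  34.150.192.0/19 (34.150.192.0 - 34.150.223.255) does not contain 34.150.239.205
  34.150.64.0/18 (34.150.64.0 - 34.150.127.255) does not contain 34.150.239.205
  34.148.0.0/16 (34.148.0.0 - 34.148.255.255) does not contain 34.150.239.205
  34.146.0.0/15 (34.146.0.0 - 34.147.255.255) does not contain 34.150.239.205
Longest matching prefix is /13 -> interface ge-0/0/11.

ge-0/0/11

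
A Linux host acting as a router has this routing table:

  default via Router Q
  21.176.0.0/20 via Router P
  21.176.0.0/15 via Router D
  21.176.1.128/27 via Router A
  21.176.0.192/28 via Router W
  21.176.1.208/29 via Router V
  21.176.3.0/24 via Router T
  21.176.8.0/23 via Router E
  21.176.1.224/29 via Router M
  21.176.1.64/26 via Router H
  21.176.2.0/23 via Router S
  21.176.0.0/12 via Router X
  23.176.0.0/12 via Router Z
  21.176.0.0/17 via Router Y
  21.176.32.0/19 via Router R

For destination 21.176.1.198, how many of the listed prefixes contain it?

Prefixes containing 21.176.1.198:
  0.0.0.0/0 (default, matches everything)
  21.176.0.0/12 (21.176.0.0 - 21.191.255.255)
  21.176.0.0/15 (21.176.0.0 - 21.177.255.255)
  21.176.0.0/17 (21.176.0.0 - 21.176.127.255)
  21.176.0.0/20 (21.176.0.0 - 21.176.15.255)
Total matching entries: 5.

5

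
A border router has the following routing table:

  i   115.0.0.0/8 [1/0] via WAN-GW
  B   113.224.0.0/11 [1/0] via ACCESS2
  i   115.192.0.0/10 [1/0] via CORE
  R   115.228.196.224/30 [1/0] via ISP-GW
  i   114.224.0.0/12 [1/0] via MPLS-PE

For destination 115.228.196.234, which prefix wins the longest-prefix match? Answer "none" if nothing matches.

Entries matching 115.228.196.234:
  115.0.0.0/8 (115.0.0.0 - 115.255.255.255)
  115.192.0.0/10 (115.192.0.0 - 115.255.255.255)
Most specific is 115.192.0.0/10.

115.192.0.0/10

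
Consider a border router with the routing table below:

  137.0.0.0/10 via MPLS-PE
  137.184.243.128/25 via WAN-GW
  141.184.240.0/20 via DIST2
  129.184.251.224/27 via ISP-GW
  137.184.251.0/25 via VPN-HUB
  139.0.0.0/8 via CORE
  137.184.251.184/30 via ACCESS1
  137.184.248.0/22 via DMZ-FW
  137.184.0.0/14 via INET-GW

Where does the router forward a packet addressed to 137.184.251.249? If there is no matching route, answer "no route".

Routes whose prefix contains 137.184.251.249:
  137.184.0.0/14 (137.184.0.0 - 137.187.255.255) -> INET-GW
  137.184.248.0/22 (137.184.248.0 - 137.184.251.255) -> DMZ-FW
More-specific entries that do NOT match:
  137.184.251.184/30 (137.184.251.184 - 137.184.251.187) does not contain 137.184.251.249
  129.184.251.224/27 (129.184.251.224 - 129.184.251.255) does not contain 137.184.251.249
  137.184.243.128/25 (137.184.243.128 - 137.184.243.255) does not contain 137.184.251.249
  137.184.251.0/25 (137.184.251.0 - 137.184.251.127) does not contain 137.184.251.249
Longest matching prefix is /22 -> next hop DMZ-FW.

DMZ-FW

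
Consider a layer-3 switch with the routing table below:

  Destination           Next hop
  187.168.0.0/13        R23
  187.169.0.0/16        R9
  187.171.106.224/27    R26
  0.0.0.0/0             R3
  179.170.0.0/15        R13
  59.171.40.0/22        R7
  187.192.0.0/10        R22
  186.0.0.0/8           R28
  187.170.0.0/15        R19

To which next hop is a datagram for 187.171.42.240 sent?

Routes whose prefix contains 187.171.42.240:
  0.0.0.0/0 (default, matches everything) -> R3
  187.168.0.0/13 (187.168.0.0 - 187.175.255.255) -> R23
  187.170.0.0/15 (187.170.0.0 - 187.171.255.255) -> R19
More-specific entries that do NOT match:
  187.171.106.224/27 (187.171.106.224 - 187.171.106.255) does not contain 187.171.42.240
  59.171.40.0/22 (59.171.40.0 - 59.171.43.255) does not contain 187.171.42.240
  187.169.0.0/16 (187.169.0.0 - 187.169.255.255) does not contain 187.171.42.240
Longest matching prefix is /15 -> next hop R19.

R19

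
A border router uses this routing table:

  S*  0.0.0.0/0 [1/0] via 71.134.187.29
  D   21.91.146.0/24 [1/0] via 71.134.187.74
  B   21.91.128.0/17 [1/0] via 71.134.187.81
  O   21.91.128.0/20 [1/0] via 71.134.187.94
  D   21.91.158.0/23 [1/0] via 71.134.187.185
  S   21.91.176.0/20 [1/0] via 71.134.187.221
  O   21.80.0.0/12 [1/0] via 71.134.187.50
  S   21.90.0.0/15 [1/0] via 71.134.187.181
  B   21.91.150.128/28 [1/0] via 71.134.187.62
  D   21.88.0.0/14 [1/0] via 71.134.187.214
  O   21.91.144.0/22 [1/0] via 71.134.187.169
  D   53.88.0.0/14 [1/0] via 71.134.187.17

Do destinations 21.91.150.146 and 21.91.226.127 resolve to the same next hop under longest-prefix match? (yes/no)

21.91.150.146: longest match 21.91.128.0/17 -> 71.134.187.81
21.91.226.127: longest match 21.91.128.0/17 -> 71.134.187.81

yes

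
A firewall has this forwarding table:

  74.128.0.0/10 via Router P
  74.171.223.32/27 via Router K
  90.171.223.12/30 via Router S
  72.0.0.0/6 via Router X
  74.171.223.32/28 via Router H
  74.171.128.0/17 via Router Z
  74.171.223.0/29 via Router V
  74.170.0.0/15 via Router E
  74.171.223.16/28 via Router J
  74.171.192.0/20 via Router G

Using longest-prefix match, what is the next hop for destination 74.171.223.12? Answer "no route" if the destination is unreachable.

Routes whose prefix contains 74.171.223.12:
  72.0.0.0/6 (72.0.0.0 - 75.255.255.255) -> Router X
  74.128.0.0/10 (74.128.0.0 - 74.191.255.255) -> Router P
  74.170.0.0/15 (74.170.0.0 - 74.171.255.255) -> Router E
  74.171.128.0/17 (74.171.128.0 - 74.171.255.255) -> Router Z
More-specific entries that do NOT match:
  90.171.223.12/30 (90.171.223.12 - 90.171.223.15) does not contain 74.171.223.12
  74.171.223.0/29 (74.171.223.0 - 74.171.223.7) does not contain 74.171.223.12
  74.171.223.32/28 (74.171.223.32 - 74.171.223.47) does not contain 74.171.223.12
  74.171.223.16/28 (74.171.223.16 - 74.171.223.31) does not contain 74.171.223.12
  74.171.223.32/27 (74.171.223.32 - 74.171.223.63) does not contain 74.171.223.12
  74.171.192.0/20 (74.171.192.0 - 74.171.207.255) does not contain 74.171.223.12
Longest matching prefix is /17 -> next hop Router Z.

Router Z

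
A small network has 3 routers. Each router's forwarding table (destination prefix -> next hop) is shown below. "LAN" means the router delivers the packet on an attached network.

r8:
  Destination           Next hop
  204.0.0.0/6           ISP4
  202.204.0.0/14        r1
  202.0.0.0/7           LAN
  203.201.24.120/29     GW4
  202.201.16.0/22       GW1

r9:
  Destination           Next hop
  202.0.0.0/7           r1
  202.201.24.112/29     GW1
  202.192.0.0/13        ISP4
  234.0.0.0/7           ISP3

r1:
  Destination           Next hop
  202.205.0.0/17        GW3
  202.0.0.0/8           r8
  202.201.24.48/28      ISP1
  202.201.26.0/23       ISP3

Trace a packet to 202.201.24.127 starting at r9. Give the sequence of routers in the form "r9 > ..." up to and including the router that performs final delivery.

At r9: longest match for 202.201.24.127 is 202.0.0.0/7 -> r1
At r1: longest match for 202.201.24.127 is 202.0.0.0/8 -> r8
At r8: longest match for 202.201.24.127 is 202.0.0.0/7 -> LAN

r9 > r1 > r8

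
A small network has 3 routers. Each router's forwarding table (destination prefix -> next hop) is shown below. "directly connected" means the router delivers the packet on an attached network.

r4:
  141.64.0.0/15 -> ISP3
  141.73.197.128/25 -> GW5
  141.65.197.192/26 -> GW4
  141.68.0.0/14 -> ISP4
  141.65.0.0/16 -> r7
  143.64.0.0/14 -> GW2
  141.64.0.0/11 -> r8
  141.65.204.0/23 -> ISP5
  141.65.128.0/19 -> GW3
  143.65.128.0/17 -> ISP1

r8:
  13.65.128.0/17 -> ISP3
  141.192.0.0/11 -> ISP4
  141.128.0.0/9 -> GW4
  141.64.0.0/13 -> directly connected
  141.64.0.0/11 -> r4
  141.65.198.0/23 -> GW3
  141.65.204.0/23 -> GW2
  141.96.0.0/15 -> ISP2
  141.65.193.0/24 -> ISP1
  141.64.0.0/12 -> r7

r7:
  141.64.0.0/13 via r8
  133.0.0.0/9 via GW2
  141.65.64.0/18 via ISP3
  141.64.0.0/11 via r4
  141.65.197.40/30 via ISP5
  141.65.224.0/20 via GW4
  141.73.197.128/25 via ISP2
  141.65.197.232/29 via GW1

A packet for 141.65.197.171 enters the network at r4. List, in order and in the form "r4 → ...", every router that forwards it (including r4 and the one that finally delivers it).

r4 → r7 → r8

At r4: longest match for 141.65.197.171 is 141.65.0.0/16 -> r7
At r7: longest match for 141.65.197.171 is 141.64.0.0/13 -> r8
At r8: longest match for 141.65.197.171 is 141.64.0.0/13 -> directly connected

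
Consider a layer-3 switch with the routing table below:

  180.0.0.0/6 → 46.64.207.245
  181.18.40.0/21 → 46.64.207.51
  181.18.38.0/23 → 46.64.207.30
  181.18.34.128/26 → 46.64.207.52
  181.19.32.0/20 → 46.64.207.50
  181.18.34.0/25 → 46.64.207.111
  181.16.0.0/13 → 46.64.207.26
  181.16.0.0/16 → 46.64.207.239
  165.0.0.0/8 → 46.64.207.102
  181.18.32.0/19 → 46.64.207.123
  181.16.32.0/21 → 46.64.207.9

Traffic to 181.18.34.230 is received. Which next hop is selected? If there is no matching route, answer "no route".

Routes whose prefix contains 181.18.34.230:
  180.0.0.0/6 (180.0.0.0 - 183.255.255.255) -> 46.64.207.245
  181.16.0.0/13 (181.16.0.0 - 181.23.255.255) -> 46.64.207.26
  181.18.32.0/19 (181.18.32.0 - 181.18.63.255) -> 46.64.207.123
More-specific entries that do NOT match:
  181.18.34.128/26 (181.18.34.128 - 181.18.34.191) does not contain 181.18.34.230
  181.18.34.0/25 (181.18.34.0 - 181.18.34.127) does not contain 181.18.34.230
  181.18.38.0/23 (181.18.38.0 - 181.18.39.255) does not contain 181.18.34.230
  181.18.40.0/21 (181.18.40.0 - 181.18.47.255) does not contain 181.18.34.230
  181.16.32.0/21 (181.16.32.0 - 181.16.39.255) does not contain 181.18.34.230
  181.19.32.0/20 (181.19.32.0 - 181.19.47.255) does not contain 181.18.34.230
Longest matching prefix is /19 -> next hop 46.64.207.123.

46.64.207.123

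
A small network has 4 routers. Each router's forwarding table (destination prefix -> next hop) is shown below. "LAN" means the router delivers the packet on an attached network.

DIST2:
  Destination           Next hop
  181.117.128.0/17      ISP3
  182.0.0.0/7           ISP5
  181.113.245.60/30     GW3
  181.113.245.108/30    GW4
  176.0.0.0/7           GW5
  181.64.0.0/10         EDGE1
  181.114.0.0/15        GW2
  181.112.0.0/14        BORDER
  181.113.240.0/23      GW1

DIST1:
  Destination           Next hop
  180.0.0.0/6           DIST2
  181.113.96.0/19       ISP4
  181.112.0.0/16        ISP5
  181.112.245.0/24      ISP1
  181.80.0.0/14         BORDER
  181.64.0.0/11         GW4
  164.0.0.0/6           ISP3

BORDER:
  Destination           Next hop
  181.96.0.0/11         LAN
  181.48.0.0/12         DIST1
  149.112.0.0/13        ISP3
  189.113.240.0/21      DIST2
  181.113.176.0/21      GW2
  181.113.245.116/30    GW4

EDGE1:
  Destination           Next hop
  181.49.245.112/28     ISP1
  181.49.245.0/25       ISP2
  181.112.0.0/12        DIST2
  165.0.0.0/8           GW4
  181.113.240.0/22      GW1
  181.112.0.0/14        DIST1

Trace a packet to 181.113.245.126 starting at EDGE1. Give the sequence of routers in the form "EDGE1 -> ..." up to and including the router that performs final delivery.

At EDGE1: longest match for 181.113.245.126 is 181.112.0.0/14 -> DIST1
At DIST1: longest match for 181.113.245.126 is 180.0.0.0/6 -> DIST2
At DIST2: longest match for 181.113.245.126 is 181.112.0.0/14 -> BORDER
At BORDER: longest match for 181.113.245.126 is 181.96.0.0/11 -> LAN

EDGE1 -> DIST1 -> DIST2 -> BORDER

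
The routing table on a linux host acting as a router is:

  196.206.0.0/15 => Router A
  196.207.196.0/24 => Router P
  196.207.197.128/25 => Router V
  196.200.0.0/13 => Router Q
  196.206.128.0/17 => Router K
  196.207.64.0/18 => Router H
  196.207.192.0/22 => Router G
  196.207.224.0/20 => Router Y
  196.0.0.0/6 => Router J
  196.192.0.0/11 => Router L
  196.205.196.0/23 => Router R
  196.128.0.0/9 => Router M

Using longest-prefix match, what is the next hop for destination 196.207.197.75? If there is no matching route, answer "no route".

Routes whose prefix contains 196.207.197.75:
  196.0.0.0/6 (196.0.0.0 - 199.255.255.255) -> Router J
  196.128.0.0/9 (196.128.0.0 - 196.255.255.255) -> Router M
  196.192.0.0/11 (196.192.0.0 - 196.223.255.255) -> Router L
  196.200.0.0/13 (196.200.0.0 - 196.207.255.255) -> Router Q
  196.206.0.0/15 (196.206.0.0 - 196.207.255.255) -> Router A
More-specific entries that do NOT match:
  196.207.197.128/25 (196.207.197.128 - 196.207.197.255) does not contain 196.207.197.75
  196.207.196.0/24 (196.207.196.0 - 196.207.196.255) does not contain 196.207.197.75
  196.205.196.0/23 (196.205.196.0 - 196.205.197.255) does not contain 196.207.197.75
  196.207.192.0/22 (196.207.192.0 - 196.207.195.255) does not contain 196.207.197.75
  196.207.224.0/20 (196.207.224.0 - 196.207.239.255) does not contain 196.207.197.75
  196.207.64.0/18 (196.207.64.0 - 196.207.127.255) does not contain 196.207.197.75
  196.206.128.0/17 (196.206.128.0 - 196.206.255.255) does not contain 196.207.197.75
Longest matching prefix is /15 -> next hop Router A.

Router A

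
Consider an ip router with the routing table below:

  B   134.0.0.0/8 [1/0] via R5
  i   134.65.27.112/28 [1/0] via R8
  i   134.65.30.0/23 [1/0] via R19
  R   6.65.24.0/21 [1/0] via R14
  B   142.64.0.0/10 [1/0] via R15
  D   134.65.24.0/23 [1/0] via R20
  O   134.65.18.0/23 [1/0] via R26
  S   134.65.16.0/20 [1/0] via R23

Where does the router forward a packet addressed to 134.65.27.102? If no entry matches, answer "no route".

R23

Routes whose prefix contains 134.65.27.102:
  134.0.0.0/8 (134.0.0.0 - 134.255.255.255) -> R5
  134.65.16.0/20 (134.65.16.0 - 134.65.31.255) -> R23
More-specific entries that do NOT match:
  134.65.27.112/28 (134.65.27.112 - 134.65.27.127) does not contain 134.65.27.102
  134.65.30.0/23 (134.65.30.0 - 134.65.31.255) does not contain 134.65.27.102
  134.65.24.0/23 (134.65.24.0 - 134.65.25.255) does not contain 134.65.27.102
  134.65.18.0/23 (134.65.18.0 - 134.65.19.255) does not contain 134.65.27.102
  6.65.24.0/21 (6.65.24.0 - 6.65.31.255) does not contain 134.65.27.102
Longest matching prefix is /20 -> next hop R23.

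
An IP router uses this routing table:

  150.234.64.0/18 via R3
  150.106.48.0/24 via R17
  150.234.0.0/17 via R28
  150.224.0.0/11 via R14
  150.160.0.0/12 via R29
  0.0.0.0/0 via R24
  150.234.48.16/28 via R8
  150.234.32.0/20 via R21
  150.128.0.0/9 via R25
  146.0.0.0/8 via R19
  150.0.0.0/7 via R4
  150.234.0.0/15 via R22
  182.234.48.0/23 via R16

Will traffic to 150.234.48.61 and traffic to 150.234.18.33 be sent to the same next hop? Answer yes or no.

150.234.48.61: longest match 150.234.0.0/17 -> R28
150.234.18.33: longest match 150.234.0.0/17 -> R28

yes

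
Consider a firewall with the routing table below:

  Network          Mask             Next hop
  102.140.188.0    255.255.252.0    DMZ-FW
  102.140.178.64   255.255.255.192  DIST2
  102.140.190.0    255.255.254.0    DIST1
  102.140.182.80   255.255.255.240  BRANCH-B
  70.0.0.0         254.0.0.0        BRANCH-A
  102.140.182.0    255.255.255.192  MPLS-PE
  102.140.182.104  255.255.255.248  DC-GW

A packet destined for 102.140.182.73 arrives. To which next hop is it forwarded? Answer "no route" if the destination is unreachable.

No entry's prefix contains 102.140.182.73; there is no default route.

no route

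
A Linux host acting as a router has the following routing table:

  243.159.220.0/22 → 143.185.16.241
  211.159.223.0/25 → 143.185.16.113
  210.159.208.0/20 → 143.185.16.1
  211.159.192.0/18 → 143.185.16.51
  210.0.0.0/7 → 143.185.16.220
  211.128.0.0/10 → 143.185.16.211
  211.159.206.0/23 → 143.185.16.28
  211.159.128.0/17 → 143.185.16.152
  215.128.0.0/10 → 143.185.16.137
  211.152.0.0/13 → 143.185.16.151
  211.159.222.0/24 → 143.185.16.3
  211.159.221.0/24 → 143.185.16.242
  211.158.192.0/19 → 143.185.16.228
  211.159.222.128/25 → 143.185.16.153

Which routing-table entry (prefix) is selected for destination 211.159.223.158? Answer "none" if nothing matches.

211.159.192.0/18

Entries matching 211.159.223.158:
  210.0.0.0/7 (210.0.0.0 - 211.255.255.255)
  211.128.0.0/10 (211.128.0.0 - 211.191.255.255)
  211.152.0.0/13 (211.152.0.0 - 211.159.255.255)
  211.159.128.0/17 (211.159.128.0 - 211.159.255.255)
  211.159.192.0/18 (211.159.192.0 - 211.159.255.255)
Most specific is 211.159.192.0/18.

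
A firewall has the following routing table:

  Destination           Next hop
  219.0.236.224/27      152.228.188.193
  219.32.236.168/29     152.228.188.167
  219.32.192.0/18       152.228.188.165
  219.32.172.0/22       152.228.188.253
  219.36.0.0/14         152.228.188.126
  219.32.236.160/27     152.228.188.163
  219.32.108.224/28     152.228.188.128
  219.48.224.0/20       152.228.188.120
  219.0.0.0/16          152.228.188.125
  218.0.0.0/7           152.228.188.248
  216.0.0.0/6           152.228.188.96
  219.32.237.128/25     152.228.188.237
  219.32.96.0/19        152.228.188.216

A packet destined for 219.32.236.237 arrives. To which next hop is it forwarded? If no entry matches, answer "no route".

Routes whose prefix contains 219.32.236.237:
  216.0.0.0/6 (216.0.0.0 - 219.255.255.255) -> 152.228.188.96
  218.0.0.0/7 (218.0.0.0 - 219.255.255.255) -> 152.228.188.248
  219.32.192.0/18 (219.32.192.0 - 219.32.255.255) -> 152.228.188.165
More-specific entries that do NOT match:
  219.32.236.168/29 (219.32.236.168 - 219.32.236.175) does not contain 219.32.236.237
  219.32.108.224/28 (219.32.108.224 - 219.32.108.239) does not contain 219.32.236.237
  219.0.236.224/27 (219.0.236.224 - 219.0.236.255) does not contain 219.32.236.237
  219.32.236.160/27 (219.32.236.160 - 219.32.236.191) does not contain 219.32.236.237
  219.32.237.128/25 (219.32.237.128 - 219.32.237.255) does not contain 219.32.236.237
  219.32.172.0/22 (219.32.172.0 - 219.32.175.255) does not contain 219.32.236.237
  219.48.224.0/20 (219.48.224.0 - 219.48.239.255) does not contain 219.32.236.237
  219.32.96.0/19 (219.32.96.0 - 219.32.127.255) does not contain 219.32.236.237
Longest matching prefix is /18 -> next hop 152.228.188.165.

152.228.188.165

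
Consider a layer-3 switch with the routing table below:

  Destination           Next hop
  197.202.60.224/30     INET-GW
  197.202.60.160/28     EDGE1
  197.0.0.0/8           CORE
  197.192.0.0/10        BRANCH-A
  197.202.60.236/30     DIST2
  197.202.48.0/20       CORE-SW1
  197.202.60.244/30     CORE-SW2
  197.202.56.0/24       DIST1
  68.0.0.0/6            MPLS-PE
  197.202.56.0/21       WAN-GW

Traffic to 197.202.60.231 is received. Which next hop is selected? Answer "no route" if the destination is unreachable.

WAN-GW

Routes whose prefix contains 197.202.60.231:
  197.0.0.0/8 (197.0.0.0 - 197.255.255.255) -> CORE
  197.192.0.0/10 (197.192.0.0 - 197.255.255.255) -> BRANCH-A
  197.202.48.0/20 (197.202.48.0 - 197.202.63.255) -> CORE-SW1
  197.202.56.0/21 (197.202.56.0 - 197.202.63.255) -> WAN-GW
More-specific entries that do NOT match:
  197.202.60.224/30 (197.202.60.224 - 197.202.60.227) does not contain 197.202.60.231
  197.202.60.236/30 (197.202.60.236 - 197.202.60.239) does not contain 197.202.60.231
  197.202.60.244/30 (197.202.60.244 - 197.202.60.247) does not contain 197.202.60.231
  197.202.60.160/28 (197.202.60.160 - 197.202.60.175) does not contain 197.202.60.231
  197.202.56.0/24 (197.202.56.0 - 197.202.56.255) does not contain 197.202.60.231
Longest matching prefix is /21 -> next hop WAN-GW.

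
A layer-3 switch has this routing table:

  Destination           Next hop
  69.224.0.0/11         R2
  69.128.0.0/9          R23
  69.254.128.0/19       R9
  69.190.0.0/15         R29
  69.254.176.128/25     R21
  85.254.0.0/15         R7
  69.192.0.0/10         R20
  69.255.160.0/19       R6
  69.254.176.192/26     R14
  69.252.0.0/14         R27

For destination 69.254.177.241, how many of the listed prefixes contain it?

Prefixes containing 69.254.177.241:
  69.128.0.0/9 (69.128.0.0 - 69.255.255.255)
  69.192.0.0/10 (69.192.0.0 - 69.255.255.255)
  69.224.0.0/11 (69.224.0.0 - 69.255.255.255)
  69.252.0.0/14 (69.252.0.0 - 69.255.255.255)
Total matching entries: 4.

4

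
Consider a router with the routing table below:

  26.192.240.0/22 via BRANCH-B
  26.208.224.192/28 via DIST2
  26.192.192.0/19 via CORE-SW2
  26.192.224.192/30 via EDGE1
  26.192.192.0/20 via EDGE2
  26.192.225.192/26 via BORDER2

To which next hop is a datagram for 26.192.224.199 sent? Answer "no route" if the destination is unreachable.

No entry's prefix contains 26.192.224.199; there is no default route.

no route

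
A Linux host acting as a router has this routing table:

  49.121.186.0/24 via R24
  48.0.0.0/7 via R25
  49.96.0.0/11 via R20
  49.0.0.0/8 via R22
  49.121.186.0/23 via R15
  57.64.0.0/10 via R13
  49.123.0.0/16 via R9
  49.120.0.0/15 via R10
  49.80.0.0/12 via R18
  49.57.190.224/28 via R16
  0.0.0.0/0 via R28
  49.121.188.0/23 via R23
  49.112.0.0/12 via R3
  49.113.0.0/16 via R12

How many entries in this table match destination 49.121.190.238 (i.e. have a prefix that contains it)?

Prefixes containing 49.121.190.238:
  0.0.0.0/0 (default, matches everything)
  48.0.0.0/7 (48.0.0.0 - 49.255.255.255)
  49.0.0.0/8 (49.0.0.0 - 49.255.255.255)
  49.96.0.0/11 (49.96.0.0 - 49.127.255.255)
  49.112.0.0/12 (49.112.0.0 - 49.127.255.255)
  49.120.0.0/15 (49.120.0.0 - 49.121.255.255)
Total matching entries: 6.

6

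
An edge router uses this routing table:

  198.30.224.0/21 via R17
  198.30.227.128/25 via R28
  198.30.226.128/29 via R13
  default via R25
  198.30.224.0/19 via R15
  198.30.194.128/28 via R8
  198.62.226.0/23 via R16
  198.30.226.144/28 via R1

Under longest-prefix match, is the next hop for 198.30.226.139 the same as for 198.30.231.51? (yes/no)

198.30.226.139: longest match 198.30.224.0/21 -> R17
198.30.231.51: longest match 198.30.224.0/21 -> R17

yes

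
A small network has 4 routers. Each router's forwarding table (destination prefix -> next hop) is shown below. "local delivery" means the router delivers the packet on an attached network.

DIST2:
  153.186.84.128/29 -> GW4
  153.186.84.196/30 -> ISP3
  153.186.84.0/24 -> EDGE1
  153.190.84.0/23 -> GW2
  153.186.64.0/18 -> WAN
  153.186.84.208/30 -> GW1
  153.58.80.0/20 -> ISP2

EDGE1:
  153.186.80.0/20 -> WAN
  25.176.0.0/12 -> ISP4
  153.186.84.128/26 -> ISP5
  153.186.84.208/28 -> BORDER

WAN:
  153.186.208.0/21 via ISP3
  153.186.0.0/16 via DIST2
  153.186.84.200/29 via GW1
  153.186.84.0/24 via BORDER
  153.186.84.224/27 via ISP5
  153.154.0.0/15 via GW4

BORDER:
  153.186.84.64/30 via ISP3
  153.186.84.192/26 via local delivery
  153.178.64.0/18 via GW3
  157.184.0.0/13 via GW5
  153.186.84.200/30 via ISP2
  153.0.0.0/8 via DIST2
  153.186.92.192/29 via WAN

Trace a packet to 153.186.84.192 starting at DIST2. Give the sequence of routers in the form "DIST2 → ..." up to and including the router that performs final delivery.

At DIST2: longest match for 153.186.84.192 is 153.186.84.0/24 -> EDGE1
At EDGE1: longest match for 153.186.84.192 is 153.186.80.0/20 -> WAN
At WAN: longest match for 153.186.84.192 is 153.186.84.0/24 -> BORDER
At BORDER: longest match for 153.186.84.192 is 153.186.84.192/26 -> local delivery

DIST2 → EDGE1 → WAN → BORDER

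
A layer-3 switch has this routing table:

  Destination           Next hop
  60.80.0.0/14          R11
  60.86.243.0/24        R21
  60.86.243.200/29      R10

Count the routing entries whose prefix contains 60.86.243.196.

Prefixes containing 60.86.243.196:
  60.86.243.0/24 (60.86.243.0 - 60.86.243.255)
Total matching entries: 1.

1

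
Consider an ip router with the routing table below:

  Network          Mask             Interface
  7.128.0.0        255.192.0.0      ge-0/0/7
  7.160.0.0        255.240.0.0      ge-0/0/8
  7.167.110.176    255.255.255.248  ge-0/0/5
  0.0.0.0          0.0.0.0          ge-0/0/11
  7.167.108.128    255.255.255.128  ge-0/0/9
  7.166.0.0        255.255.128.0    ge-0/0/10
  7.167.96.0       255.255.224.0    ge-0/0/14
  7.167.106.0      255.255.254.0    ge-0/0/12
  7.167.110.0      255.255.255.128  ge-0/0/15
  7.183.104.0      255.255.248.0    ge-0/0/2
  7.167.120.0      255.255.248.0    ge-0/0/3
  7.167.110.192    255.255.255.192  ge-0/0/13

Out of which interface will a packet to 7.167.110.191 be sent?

Routes whose prefix contains 7.167.110.191:
  0.0.0.0/0 (default, matches everything) -> ge-0/0/11
  7.128.0.0/10 (7.128.0.0 - 7.191.255.255) -> ge-0/0/7
  7.160.0.0/12 (7.160.0.0 - 7.175.255.255) -> ge-0/0/8
  7.167.96.0/19 (7.167.96.0 - 7.167.127.255) -> ge-0/0/14
More-specific entries that do NOT match:
  7.167.110.176/29 (7.167.110.176 - 7.167.110.183) does not contain 7.167.110.191
  7.167.110.192/26 (7.167.110.192 - 7.167.110.255) does not contain 7.167.110.191
  7.167.108.128/25 (7.167.108.128 - 7.167.108.255) does not contain 7.167.110.191
  7.167.110.0/25 (7.167.110.0 - 7.167.110.127) does not contain 7.167.110.191
  7.167.106.0/23 (7.167.106.0 - 7.167.107.255) does not contain 7.167.110.191
  7.183.104.0/21 (7.183.104.0 - 7.183.111.255) does not contain 7.167.110.191
  7.167.120.0/21 (7.167.120.0 - 7.167.127.255) does not contain 7.167.110.191
Longest matching prefix is /19 -> interface ge-0/0/14.

ge-0/0/14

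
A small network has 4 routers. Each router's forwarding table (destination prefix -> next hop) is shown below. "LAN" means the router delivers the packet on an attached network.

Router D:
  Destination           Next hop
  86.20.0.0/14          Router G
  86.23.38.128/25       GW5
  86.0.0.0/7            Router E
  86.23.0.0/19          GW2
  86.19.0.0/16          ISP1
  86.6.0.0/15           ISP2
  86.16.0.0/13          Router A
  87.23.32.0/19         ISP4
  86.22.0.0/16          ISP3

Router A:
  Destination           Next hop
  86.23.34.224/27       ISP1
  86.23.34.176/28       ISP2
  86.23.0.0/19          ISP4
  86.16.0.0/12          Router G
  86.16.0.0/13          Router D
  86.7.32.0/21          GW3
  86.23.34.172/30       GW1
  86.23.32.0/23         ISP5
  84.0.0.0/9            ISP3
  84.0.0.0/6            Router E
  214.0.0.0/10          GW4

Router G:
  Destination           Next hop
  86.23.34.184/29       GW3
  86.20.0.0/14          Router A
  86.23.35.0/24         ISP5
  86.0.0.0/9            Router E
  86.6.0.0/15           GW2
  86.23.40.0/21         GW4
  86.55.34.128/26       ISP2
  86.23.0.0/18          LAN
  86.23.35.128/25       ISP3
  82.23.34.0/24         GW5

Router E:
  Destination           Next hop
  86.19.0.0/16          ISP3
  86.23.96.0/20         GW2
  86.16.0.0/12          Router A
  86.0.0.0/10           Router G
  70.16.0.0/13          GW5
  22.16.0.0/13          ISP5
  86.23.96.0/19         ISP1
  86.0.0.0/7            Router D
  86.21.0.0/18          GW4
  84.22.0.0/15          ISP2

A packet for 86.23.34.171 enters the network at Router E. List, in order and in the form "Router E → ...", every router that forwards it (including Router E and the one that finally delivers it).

Router E → Router A → Router D → Router G

At Router E: longest match for 86.23.34.171 is 86.16.0.0/12 -> Router A
At Router A: longest match for 86.23.34.171 is 86.16.0.0/13 -> Router D
At Router D: longest match for 86.23.34.171 is 86.20.0.0/14 -> Router G
At Router G: longest match for 86.23.34.171 is 86.23.0.0/18 -> LAN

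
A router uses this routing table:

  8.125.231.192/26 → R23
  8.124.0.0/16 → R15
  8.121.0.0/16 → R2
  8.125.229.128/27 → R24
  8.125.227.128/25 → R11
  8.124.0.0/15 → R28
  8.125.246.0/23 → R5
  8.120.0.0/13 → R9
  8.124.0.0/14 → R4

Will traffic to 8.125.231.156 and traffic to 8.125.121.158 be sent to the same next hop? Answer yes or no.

yes

8.125.231.156: longest match 8.124.0.0/15 -> R28
8.125.121.158: longest match 8.124.0.0/15 -> R28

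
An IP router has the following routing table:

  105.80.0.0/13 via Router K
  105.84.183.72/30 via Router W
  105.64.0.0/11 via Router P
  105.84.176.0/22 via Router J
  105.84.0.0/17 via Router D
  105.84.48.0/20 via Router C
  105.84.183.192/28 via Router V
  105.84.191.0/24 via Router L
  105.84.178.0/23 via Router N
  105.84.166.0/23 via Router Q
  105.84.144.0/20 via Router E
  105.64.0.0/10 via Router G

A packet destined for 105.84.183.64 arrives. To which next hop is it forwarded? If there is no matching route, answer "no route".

Router K

Routes whose prefix contains 105.84.183.64:
  105.64.0.0/10 (105.64.0.0 - 105.127.255.255) -> Router G
  105.64.0.0/11 (105.64.0.0 - 105.95.255.255) -> Router P
  105.80.0.0/13 (105.80.0.0 - 105.87.255.255) -> Router K
More-specific entries that do NOT match:
  105.84.183.72/30 (105.84.183.72 - 105.84.183.75) does not contain 105.84.183.64
  105.84.183.192/28 (105.84.183.192 - 105.84.183.207) does not contain 105.84.183.64
  105.84.191.0/24 (105.84.191.0 - 105.84.191.255) does not contain 105.84.183.64
  105.84.178.0/23 (105.84.178.0 - 105.84.179.255) does not contain 105.84.183.64
  105.84.166.0/23 (105.84.166.0 - 105.84.167.255) does not contain 105.84.183.64
  105.84.176.0/22 (105.84.176.0 - 105.84.179.255) does not contain 105.84.183.64
  105.84.48.0/20 (105.84.48.0 - 105.84.63.255) does not contain 105.84.183.64
  105.84.144.0/20 (105.84.144.0 - 105.84.159.255) does not contain 105.84.183.64
  105.84.0.0/17 (105.84.0.0 - 105.84.127.255) does not contain 105.84.183.64
Longest matching prefix is /13 -> next hop Router K.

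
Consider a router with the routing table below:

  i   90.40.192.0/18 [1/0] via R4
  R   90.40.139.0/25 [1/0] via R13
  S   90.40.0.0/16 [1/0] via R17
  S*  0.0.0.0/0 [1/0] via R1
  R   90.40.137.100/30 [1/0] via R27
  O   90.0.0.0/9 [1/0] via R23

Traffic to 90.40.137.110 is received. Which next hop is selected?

R17

Routes whose prefix contains 90.40.137.110:
  0.0.0.0/0 (default, matches everything) -> R1
  90.0.0.0/9 (90.0.0.0 - 90.127.255.255) -> R23
  90.40.0.0/16 (90.40.0.0 - 90.40.255.255) -> R17
More-specific entries that do NOT match:
  90.40.137.100/30 (90.40.137.100 - 90.40.137.103) does not contain 90.40.137.110
  90.40.139.0/25 (90.40.139.0 - 90.40.139.127) does not contain 90.40.137.110
  90.40.192.0/18 (90.40.192.0 - 90.40.255.255) does not contain 90.40.137.110
Longest matching prefix is /16 -> next hop R17.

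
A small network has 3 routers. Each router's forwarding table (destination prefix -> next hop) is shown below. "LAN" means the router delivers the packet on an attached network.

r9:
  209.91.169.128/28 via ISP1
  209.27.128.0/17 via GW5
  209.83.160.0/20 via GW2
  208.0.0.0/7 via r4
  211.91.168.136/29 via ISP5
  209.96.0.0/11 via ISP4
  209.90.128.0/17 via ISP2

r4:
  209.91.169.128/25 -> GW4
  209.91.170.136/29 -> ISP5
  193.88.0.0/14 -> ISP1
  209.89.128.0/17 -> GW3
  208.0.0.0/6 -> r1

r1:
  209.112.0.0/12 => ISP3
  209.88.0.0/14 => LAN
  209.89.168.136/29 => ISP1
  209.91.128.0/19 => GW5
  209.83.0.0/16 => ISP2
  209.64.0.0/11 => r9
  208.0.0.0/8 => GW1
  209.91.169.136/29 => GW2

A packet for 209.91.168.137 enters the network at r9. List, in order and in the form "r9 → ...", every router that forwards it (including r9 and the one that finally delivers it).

r9 → r4 → r1

At r9: longest match for 209.91.168.137 is 208.0.0.0/7 -> r4
At r4: longest match for 209.91.168.137 is 208.0.0.0/6 -> r1
At r1: longest match for 209.91.168.137 is 209.88.0.0/14 -> LAN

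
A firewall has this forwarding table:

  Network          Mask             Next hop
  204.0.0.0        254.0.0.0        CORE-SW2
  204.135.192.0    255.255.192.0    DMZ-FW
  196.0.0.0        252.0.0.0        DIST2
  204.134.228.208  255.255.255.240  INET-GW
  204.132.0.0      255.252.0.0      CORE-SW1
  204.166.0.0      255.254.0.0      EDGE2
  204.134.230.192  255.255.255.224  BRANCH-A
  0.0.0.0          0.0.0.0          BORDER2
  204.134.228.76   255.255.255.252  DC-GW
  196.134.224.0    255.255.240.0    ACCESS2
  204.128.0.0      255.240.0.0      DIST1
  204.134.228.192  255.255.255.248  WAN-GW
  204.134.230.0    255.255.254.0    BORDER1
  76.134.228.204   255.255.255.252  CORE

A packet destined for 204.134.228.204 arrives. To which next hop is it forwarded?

CORE-SW1

Routes whose prefix contains 204.134.228.204:
  0.0.0.0/0 (default, matches everything) -> BORDER2
  204.0.0.0/7 (204.0.0.0 - 205.255.255.255) -> CORE-SW2
  204.128.0.0/12 (204.128.0.0 - 204.143.255.255) -> DIST1
  204.132.0.0/14 (204.132.0.0 - 204.135.255.255) -> CORE-SW1
More-specific entries that do NOT match:
  204.134.228.76/30 (204.134.228.76 - 204.134.228.79) does not contain 204.134.228.204
  76.134.228.204/30 (76.134.228.204 - 76.134.228.207) does not contain 204.134.228.204
  204.134.228.192/29 (204.134.228.192 - 204.134.228.199) does not contain 204.134.228.204
  204.134.228.208/28 (204.134.228.208 - 204.134.228.223) does not contain 204.134.228.204
  204.134.230.192/27 (204.134.230.192 - 204.134.230.223) does not contain 204.134.228.204
  204.134.230.0/23 (204.134.230.0 - 204.134.231.255) does not contain 204.134.228.204
  196.134.224.0/20 (196.134.224.0 - 196.134.239.255) does not contain 204.134.228.204
  204.135.192.0/18 (204.135.192.0 - 204.135.255.255) does not contain 204.134.228.204
  204.166.0.0/15 (204.166.0.0 - 204.167.255.255) does not contain 204.134.228.204
Longest matching prefix is /14 -> next hop CORE-SW1.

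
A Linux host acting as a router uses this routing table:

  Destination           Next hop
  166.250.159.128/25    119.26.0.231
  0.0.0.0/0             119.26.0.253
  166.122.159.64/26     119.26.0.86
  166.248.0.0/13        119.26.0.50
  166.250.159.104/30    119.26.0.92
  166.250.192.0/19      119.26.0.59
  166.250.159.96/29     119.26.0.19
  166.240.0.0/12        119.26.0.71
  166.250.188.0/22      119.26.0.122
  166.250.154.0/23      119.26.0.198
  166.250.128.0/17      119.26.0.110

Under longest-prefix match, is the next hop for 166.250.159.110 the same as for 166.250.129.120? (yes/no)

yes

166.250.159.110: longest match 166.250.128.0/17 -> 119.26.0.110
166.250.129.120: longest match 166.250.128.0/17 -> 119.26.0.110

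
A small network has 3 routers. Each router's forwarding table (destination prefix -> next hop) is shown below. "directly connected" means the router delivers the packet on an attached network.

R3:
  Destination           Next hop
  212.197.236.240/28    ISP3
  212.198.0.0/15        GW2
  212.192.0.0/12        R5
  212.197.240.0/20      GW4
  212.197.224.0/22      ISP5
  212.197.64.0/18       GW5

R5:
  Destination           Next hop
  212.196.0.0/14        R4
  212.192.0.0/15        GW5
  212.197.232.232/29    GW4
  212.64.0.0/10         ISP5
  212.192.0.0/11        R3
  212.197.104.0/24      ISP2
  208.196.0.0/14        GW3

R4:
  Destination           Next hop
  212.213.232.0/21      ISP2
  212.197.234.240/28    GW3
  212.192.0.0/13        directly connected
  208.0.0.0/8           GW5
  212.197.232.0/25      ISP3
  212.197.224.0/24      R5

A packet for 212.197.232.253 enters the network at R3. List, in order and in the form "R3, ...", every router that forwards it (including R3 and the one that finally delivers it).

At R3: longest match for 212.197.232.253 is 212.192.0.0/12 -> R5
At R5: longest match for 212.197.232.253 is 212.196.0.0/14 -> R4
At R4: longest match for 212.197.232.253 is 212.192.0.0/13 -> directly connected

R3, R5, R4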